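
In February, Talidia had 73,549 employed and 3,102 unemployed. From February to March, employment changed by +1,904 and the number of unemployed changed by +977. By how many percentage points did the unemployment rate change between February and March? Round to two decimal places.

The unemployment rate changed by +1.08 percentage points.

February: labor force = 73,549 + 3,102 = 76,651; u = 3,102/76,651 = 4.05%.
March: labor force = 75,453 + 4,079 = 79,532; u = 4,079/79,532 = 5.13%.
Change = 5.13% − 4.05% = +1.08 pp.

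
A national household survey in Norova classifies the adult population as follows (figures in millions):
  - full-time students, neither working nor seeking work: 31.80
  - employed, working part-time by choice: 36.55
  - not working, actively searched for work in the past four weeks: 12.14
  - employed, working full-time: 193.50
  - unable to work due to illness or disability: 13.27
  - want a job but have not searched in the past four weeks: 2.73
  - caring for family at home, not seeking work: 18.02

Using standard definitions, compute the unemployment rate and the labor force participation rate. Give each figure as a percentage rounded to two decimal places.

Employed = 36.55 + 193.50 = 230.05 million.
Unemployed = 12.14 million.
Labor force = 230.05 + 12.14 = 242.19 million.
Not in labor force = 31.80 + 13.27 + 2.73 + 18.02 = 65.82 million (those not working and not actively searching are outside the labor force — including those who want a job but have given up searching).
Civilian working-age population = 242.19 + 65.82 = 308.01 million.
Unemployment rate = 12.14 / 242.19 = 5.01%.
Labor force participation rate = 242.19 / 308.01 = 78.63%.

Unemployment rate ≈ 5.01%; labor force participation rate ≈ 78.63%.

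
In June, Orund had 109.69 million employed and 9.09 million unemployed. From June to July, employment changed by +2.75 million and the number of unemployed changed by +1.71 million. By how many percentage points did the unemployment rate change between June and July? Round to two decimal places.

June: labor force = 109.69 + 9.09 = 118.78; u = 9.09/118.78 = 7.65%.
July: labor force = 112.44 + 10.80 = 123.24; u = 10.80/123.24 = 8.76%.
Change = 8.76% − 7.65% = +1.11 pp.

The unemployment rate changed by +1.11 percentage points.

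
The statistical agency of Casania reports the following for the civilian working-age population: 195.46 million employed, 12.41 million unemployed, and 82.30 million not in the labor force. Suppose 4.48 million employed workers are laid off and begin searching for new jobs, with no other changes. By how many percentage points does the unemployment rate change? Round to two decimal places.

Initially, labor force = 195.46 + 12.41 = 207.87 million, so u = 12.41/207.87 = 5.97%.
After the change, employed falls and unemployed rises by 4.48; labor force unchanged → E = 190.98, U = 16.89, labor force = 207.87 million.
New unemployment rate = 16.89 / 207.87 = 8.13%.
Change = 8.13% − 5.97% = +2.16 percentage points.

The unemployment rate changes by +2.16 percentage points.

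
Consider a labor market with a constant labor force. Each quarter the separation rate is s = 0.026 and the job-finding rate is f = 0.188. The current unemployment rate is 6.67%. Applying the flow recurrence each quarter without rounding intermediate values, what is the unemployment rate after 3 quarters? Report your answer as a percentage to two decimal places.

Unemployment rate after three quarters ≈ 9.49%.

With a fixed labor force, u_{t+1} = u_t + s·(1−u_t) − f·u_t = u_t·(1−s−f) + s.
Here 1−s−f = 0.786 and s = 0.026.
u_1 = 0.066700 × 0.786 + 0.026 = 0.078426.
u_2 = 0.078426 × 0.786 + 0.026 = 0.087643.
u_3 = 0.087643 × 0.786 + 0.026 = 0.094887.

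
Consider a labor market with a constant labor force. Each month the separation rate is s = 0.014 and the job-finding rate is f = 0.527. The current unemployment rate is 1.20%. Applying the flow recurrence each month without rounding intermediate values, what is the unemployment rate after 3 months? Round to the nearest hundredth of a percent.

Unemployment rate after three months ≈ 2.45%.

With a fixed labor force, u_{t+1} = u_t + s·(1−u_t) − f·u_t = u_t·(1−s−f) + s.
Here 1−s−f = 0.459 and s = 0.014.
u_1 = 0.012000 × 0.459 + 0.014 = 0.019508.
u_2 = 0.019508 × 0.459 + 0.014 = 0.022954.
u_3 = 0.022954 × 0.459 + 0.014 = 0.024536.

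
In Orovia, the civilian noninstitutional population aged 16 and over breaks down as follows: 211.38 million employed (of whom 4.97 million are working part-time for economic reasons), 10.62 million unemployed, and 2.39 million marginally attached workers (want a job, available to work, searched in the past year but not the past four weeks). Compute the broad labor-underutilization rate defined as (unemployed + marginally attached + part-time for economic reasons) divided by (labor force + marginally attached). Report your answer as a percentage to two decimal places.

Labor force = 211.38 + 10.62 = 222.00 million.
Numerator = 10.62 + 2.39 + 4.97 = 17.98 million.
Denominator = 222.00 + 2.39 = 224.39 million.
Broad rate = 17.98 / 224.39 = 8.01%.

Broad underutilization rate ≈ 8.01%.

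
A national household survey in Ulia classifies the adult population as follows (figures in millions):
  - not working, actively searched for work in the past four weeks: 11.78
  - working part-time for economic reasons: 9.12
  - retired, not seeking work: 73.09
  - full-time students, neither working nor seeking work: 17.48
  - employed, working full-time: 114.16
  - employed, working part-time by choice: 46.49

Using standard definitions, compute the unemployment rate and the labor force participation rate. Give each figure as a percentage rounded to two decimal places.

Unemployment rate ≈ 6.49%; labor force participation rate ≈ 66.72%.

Employed = 9.12 + 114.16 + 46.49 = 169.77 million (anyone who worked, including part-time for economic reasons, counts as employed).
Unemployed = 11.78 million.
Labor force = 169.77 + 11.78 = 181.55 million.
Not in labor force = 73.09 + 17.48 = 90.57 million (those not working and not actively searching are outside the labor force).
Civilian working-age population = 181.55 + 90.57 = 272.12 million.
Unemployment rate = 11.78 / 181.55 = 6.49%.
Labor force participation rate = 181.55 / 272.12 = 66.72%.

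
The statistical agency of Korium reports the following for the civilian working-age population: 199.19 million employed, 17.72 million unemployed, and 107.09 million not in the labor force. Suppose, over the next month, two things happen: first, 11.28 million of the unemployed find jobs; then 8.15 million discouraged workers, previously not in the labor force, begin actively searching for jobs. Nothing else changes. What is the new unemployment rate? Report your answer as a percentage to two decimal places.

Initially, labor force = 199.19 + 17.72 = 216.91 million, so u = 17.72/216.91 = 8.17%.
After the first change, unemployed falls and employed rises by 11.28; labor force unchanged → E = 210.47, U = 6.44, labor force = 216.91 million.
After the second change, unemployed and labor force both rise by 8.15 → E = 210.47, U = 14.59, labor force = 225.06 million.
New unemployment rate = 14.59 / 225.06 = 6.48%.

New unemployment rate ≈ 6.48%.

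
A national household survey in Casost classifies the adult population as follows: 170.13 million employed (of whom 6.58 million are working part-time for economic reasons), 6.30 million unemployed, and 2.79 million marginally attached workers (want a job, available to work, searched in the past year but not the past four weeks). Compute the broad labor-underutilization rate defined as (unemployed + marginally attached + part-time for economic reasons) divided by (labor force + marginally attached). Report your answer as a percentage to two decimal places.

Labor force = 170.13 + 6.30 = 176.43 million.
Numerator = 6.30 + 2.79 + 6.58 = 15.67 million.
Denominator = 176.43 + 2.79 = 179.22 million.
Broad rate = 15.67 / 179.22 = 8.74%.

Broad underutilization rate ≈ 8.74%.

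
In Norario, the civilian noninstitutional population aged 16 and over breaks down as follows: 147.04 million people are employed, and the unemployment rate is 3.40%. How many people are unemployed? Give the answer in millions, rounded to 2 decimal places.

Let U be the number unemployed. The labor force is E + U, and U/(E+U) = 0.0340.
So U = 0.0340 × 147.04 / (1 − 0.0340) = 4.9994 / 0.9660 ≈ 5.18 million.

About 5.18 million are unemployed.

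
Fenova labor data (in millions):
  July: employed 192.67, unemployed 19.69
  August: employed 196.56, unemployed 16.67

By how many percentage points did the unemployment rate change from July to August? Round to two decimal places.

The unemployment rate changed by −1.45 percentage points.

July: labor force = 192.67 + 19.69 = 212.36; u = 19.69/212.36 = 9.27%.
August: labor force = 196.56 + 16.67 = 213.23; u = 16.67/213.23 = 7.82%.
Change = 7.82% − 9.27% = −1.45 pp.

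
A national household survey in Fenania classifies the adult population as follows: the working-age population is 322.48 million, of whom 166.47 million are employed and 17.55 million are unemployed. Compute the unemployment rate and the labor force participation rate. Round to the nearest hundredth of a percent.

Labor force = employed + unemployed = 166.47 + 17.55 = 184.02 million.
Unemployment rate = 17.55 / 184.02 = 9.54%.
Labor force participation rate = 184.02 / 322.48 = 57.06%.

Unemployment rate ≈ 9.54%; labor force participation rate ≈ 57.06%.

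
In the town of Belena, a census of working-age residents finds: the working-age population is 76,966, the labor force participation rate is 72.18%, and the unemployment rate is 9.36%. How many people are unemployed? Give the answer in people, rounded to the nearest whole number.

Labor force = 0.7218 × 76,966 = 55,554.
Unemployed = 0.0936 × 55,554 ≈ 5,200.

About 5,200 are unemployed.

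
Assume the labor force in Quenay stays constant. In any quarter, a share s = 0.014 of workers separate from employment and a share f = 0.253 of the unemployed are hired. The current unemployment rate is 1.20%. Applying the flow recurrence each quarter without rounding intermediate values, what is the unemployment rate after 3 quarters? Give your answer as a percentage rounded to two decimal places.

Unemployment rate after three quarters ≈ 3.65%.

With a fixed labor force, u_{t+1} = u_t + s·(1−u_t) − f·u_t = u_t·(1−s−f) + s.
Here 1−s−f = 0.733 and s = 0.014.
u_1 = 0.012000 × 0.733 + 0.014 = 0.022796.
u_2 = 0.022796 × 0.733 + 0.014 = 0.030709.
u_3 = 0.030709 × 0.733 + 0.014 = 0.036510.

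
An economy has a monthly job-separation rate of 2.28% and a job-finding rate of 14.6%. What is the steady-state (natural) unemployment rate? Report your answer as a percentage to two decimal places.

Steady-state unemployment rate ≈ 13.51%.

At steady state the flows balance: s·E = f·U, so U/(E+U) = s/(s+f).
u* = 2.28 / (2.28 + 14.6) = 2.28 / 16.88 = 13.51%.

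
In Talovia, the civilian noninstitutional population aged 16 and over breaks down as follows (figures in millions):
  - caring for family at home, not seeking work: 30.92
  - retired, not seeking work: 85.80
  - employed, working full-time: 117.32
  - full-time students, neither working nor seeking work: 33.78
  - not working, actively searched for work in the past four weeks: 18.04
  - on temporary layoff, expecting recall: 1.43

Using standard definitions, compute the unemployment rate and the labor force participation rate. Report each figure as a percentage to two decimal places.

Employed = 117.32 million.
Unemployed = 18.04 + 1.43 = 19.47 million (jobless and actively searching, or on temporary layoff).
Labor force = 117.32 + 19.47 = 136.79 million.
Not in labor force = 30.92 + 85.80 + 33.78 = 150.50 million (those not working and not actively searching are outside the labor force).
Civilian working-age population = 136.79 + 150.50 = 287.29 million.
Unemployment rate = 19.47 / 136.79 = 14.23%.
Labor force participation rate = 136.79 / 287.29 = 47.61%.

Unemployment rate ≈ 14.23%; labor force participation rate ≈ 47.61%.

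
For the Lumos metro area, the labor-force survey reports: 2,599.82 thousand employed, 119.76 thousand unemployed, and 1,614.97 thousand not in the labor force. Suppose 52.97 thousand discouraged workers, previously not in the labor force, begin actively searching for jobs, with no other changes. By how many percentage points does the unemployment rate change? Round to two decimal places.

The unemployment rate changes by +1.83 percentage points.

Initially, labor force = 2,599.82 + 119.76 = 2,719.58 thousand, so u = 119.76/2,719.58 = 4.40%.
After the change, unemployed and labor force both rise by 52.97 → E = 2,599.82, U = 172.73, labor force = 2,772.55 thousand.
New unemployment rate = 172.73 / 2,772.55 = 6.23%.
Change = 6.23% − 4.40% = +1.83 percentage points.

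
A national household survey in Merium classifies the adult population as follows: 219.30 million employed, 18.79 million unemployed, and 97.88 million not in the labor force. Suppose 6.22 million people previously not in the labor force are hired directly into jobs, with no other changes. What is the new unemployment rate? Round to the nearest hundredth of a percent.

Initially, labor force = 219.30 + 18.79 = 238.09 million, so u = 18.79/238.09 = 7.89%.
After the change, employed and labor force both rise by 6.22; unemployed unchanged → E = 225.52, U = 18.79, labor force = 244.31 million.
New unemployment rate = 18.79 / 244.31 = 7.69%.

New unemployment rate ≈ 7.69%.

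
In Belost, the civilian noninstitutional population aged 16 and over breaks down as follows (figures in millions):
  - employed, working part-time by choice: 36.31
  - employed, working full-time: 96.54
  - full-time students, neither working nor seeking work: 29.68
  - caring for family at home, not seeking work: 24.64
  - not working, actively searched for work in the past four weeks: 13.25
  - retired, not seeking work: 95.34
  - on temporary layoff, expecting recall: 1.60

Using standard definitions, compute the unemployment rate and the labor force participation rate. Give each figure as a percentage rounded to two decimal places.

Unemployment rate ≈ 10.05%; labor force participation rate ≈ 49.67%.

Employed = 36.31 + 96.54 = 132.85 million.
Unemployed = 13.25 + 1.60 = 14.85 million (jobless and actively searching, or on temporary layoff).
Labor force = 132.85 + 14.85 = 147.70 million.
Not in labor force = 29.68 + 24.64 + 95.34 = 149.66 million (those not working and not actively searching are outside the labor force).
Civilian working-age population = 147.70 + 149.66 = 297.36 million.
Unemployment rate = 14.85 / 147.70 = 10.05%.
Labor force participation rate = 147.70 / 297.36 = 49.67%.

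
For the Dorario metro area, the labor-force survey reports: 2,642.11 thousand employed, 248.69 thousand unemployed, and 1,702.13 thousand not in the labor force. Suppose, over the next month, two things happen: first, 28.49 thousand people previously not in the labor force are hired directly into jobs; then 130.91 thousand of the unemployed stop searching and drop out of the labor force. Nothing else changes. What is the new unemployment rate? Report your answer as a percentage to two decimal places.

New unemployment rate ≈ 4.22%.

Initially, labor force = 2,642.11 + 248.69 = 2,890.80 thousand, so u = 248.69/2,890.80 = 8.60%.
After the first change, employed and labor force both rise by 28.49; unemployed unchanged → E = 2,670.60, U = 248.69, labor force = 2,919.29 thousand.
After the second change, unemployed and labor force both fall by 130.91 → E = 2,670.60, U = 117.78, labor force = 2,788.38 thousand.
New unemployment rate = 117.78 / 2,788.38 = 4.22%.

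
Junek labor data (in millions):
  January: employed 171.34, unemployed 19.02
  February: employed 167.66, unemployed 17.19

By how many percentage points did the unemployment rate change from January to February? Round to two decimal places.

January: labor force = 171.34 + 19.02 = 190.36; u = 19.02/190.36 = 9.99%.
February: labor force = 167.66 + 17.19 = 184.85; u = 17.19/184.85 = 9.30%.
Change = 9.30% − 9.99% = −0.69 pp.

The unemployment rate changed by −0.69 percentage points.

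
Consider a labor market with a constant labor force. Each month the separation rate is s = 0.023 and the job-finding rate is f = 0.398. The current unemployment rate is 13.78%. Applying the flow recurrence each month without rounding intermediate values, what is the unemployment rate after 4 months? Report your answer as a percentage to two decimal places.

With a fixed labor force, u_{t+1} = u_t + s·(1−u_t) − f·u_t = u_t·(1−s−f) + s.
Here 1−s−f = 0.579 and s = 0.023.
u_1 = 0.137800 × 0.579 + 0.023 = 0.102786.
u_2 = 0.102786 × 0.579 + 0.023 = 0.082513.
u_3 = 0.082513 × 0.579 + 0.023 = 0.070775.
u_4 = 0.070775 × 0.579 + 0.023 = 0.063979.

Unemployment rate after four months ≈ 6.40%.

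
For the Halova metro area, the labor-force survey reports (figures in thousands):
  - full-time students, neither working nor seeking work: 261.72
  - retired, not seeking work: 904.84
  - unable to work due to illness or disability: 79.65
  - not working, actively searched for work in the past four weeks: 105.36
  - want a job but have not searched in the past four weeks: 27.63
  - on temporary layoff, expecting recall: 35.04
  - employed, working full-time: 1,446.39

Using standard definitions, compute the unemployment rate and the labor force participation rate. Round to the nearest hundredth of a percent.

Employed = 1,446.39 thousand.
Unemployed = 105.36 + 35.04 = 140.40 thousand (jobless and actively searching, or on temporary layoff).
Labor force = 1,446.39 + 140.40 = 1,586.79 thousand.
Not in labor force = 261.72 + 904.84 + 79.65 + 27.63 = 1,273.84 thousand (those not working and not actively searching are outside the labor force — including those who want a job but have given up searching).
Civilian working-age population = 1,586.79 + 1,273.84 = 2,860.63 thousand.
Unemployment rate = 140.40 / 1,586.79 = 8.85%.
Labor force participation rate = 1,586.79 / 2,860.63 = 55.47%.

Unemployment rate ≈ 8.85%; labor force participation rate ≈ 55.47%.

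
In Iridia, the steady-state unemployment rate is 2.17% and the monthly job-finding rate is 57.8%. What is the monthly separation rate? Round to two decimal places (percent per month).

From u* = s/(s+f): s = u·f/(1−u).
s = 0.0217 × 57.8 / (1 − 0.0217) = 1.2543 / 0.9783 ≈ 1.28% per month.

Separation rate ≈ 1.28% per month.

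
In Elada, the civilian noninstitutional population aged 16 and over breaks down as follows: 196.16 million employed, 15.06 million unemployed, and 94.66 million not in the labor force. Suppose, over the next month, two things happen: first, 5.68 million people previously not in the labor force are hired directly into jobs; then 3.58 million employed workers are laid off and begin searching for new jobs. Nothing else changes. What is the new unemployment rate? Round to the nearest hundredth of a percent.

New unemployment rate ≈ 8.59%.

Initially, labor force = 196.16 + 15.06 = 211.22 million, so u = 15.06/211.22 = 7.13%.
After the first change, employed and labor force both rise by 5.68; unemployed unchanged → E = 201.84, U = 15.06, labor force = 216.90 million.
After the second change, employed falls and unemployed rises by 3.58; labor force unchanged → E = 198.26, U = 18.64, labor force = 216.90 million.
New unemployment rate = 18.64 / 216.90 = 8.59%.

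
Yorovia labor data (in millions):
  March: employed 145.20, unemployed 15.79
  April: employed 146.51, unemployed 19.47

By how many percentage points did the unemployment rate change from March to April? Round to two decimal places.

March: labor force = 145.20 + 15.79 = 160.99; u = 15.79/160.99 = 9.81%.
April: labor force = 146.51 + 19.47 = 165.98; u = 19.47/165.98 = 11.73%.
Change = 11.73% − 9.81% = +1.92 pp.

The unemployment rate changed by +1.92 percentage points.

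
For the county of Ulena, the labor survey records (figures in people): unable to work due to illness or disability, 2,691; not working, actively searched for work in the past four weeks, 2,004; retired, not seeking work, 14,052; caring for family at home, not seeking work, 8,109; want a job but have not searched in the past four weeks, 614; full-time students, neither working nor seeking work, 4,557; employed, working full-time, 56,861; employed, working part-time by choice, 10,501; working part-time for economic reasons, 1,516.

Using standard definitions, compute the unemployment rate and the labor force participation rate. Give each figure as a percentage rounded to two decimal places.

Employed = 56,861 + 10,501 + 1,516 = 68,878 (anyone who worked, including part-time for economic reasons, counts as employed).
Unemployed = 2,004.
Labor force = 68,878 + 2,004 = 70,882.
Not in labor force = 2,691 + 14,052 + 8,109 + 614 + 4,557 = 30,023 (those not working and not actively searching are outside the labor force — including those who want a job but have given up searching).
Civilian working-age population = 70,882 + 30,023 = 100,905.
Unemployment rate = 2,004 / 70,882 = 2.83%.
Labor force participation rate = 70,882 / 100,905 = 70.25%.

Unemployment rate ≈ 2.83%; labor force participation rate ≈ 70.25%.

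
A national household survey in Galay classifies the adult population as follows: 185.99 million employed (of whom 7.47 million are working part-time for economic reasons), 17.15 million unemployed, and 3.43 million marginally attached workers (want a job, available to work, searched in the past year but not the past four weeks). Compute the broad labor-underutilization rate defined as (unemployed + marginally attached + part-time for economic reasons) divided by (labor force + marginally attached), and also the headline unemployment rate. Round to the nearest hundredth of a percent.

Broad underutilization rate ≈ 13.58%; headline unemployment rate ≈ 8.44%.

Labor force = 185.99 + 17.15 = 203.14 million.
Numerator = 17.15 + 3.43 + 7.47 = 28.05 million.
Denominator = 203.14 + 3.43 = 206.57 million.
Broad rate = 28.05 / 206.57 = 13.58%.
Headline unemployment rate = 17.15 / 203.14 = 8.44%.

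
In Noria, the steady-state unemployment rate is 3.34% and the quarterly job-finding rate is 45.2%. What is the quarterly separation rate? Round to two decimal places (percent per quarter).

Separation rate ≈ 1.56% per quarter.

From u* = s/(s+f): s = u·f/(1−u).
s = 0.0334 × 45.2 / (1 − 0.0334) = 1.5097 / 0.9666 ≈ 1.56% per quarter.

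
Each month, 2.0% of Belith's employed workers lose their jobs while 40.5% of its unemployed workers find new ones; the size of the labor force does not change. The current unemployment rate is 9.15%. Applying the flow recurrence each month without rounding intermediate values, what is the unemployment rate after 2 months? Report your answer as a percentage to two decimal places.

With a fixed labor force, u_{t+1} = u_t + s·(1−u_t) − f·u_t = u_t·(1−s−f) + s.
Here 1−s−f = 0.575 and s = 0.020.
u_1 = 0.091500 × 0.575 + 0.020 = 0.072612.
u_2 = 0.072612 × 0.575 + 0.020 = 0.061752.

Unemployment rate after two months ≈ 6.18%.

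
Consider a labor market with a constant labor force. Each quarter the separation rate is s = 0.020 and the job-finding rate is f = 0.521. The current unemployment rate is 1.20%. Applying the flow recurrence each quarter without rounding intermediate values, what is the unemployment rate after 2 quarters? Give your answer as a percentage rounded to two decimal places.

With a fixed labor force, u_{t+1} = u_t + s·(1−u_t) − f·u_t = u_t·(1−s−f) + s.
Here 1−s−f = 0.459 and s = 0.020.
u_1 = 0.012000 × 0.459 + 0.020 = 0.025508.
u_2 = 0.025508 × 0.459 + 0.020 = 0.031708.

Unemployment rate after two quarters ≈ 3.17%.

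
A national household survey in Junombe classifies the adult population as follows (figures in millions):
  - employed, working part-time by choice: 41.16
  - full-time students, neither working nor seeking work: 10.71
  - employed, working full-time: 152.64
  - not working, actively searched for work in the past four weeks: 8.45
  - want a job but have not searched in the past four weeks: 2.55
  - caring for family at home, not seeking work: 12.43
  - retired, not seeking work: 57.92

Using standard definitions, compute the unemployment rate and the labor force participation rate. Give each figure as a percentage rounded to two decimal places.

Unemployment rate ≈ 4.18%; labor force participation rate ≈ 70.75%.

Employed = 41.16 + 152.64 = 193.80 million.
Unemployed = 8.45 million.
Labor force = 193.80 + 8.45 = 202.25 million.
Not in labor force = 10.71 + 2.55 + 12.43 + 57.92 = 83.61 million (those not working and not actively searching are outside the labor force — including those who want a job but have given up searching).
Civilian working-age population = 202.25 + 83.61 = 285.86 million.
Unemployment rate = 8.45 / 202.25 = 4.18%.
Labor force participation rate = 202.25 / 285.86 = 70.75%.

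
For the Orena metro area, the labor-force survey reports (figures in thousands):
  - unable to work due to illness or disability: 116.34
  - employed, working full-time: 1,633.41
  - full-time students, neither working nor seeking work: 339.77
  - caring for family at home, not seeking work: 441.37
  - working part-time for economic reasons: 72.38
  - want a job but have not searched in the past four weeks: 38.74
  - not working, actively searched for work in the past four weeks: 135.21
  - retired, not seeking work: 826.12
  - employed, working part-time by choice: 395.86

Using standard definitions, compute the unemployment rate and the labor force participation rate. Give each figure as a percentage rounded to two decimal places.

Unemployment rate ≈ 6.04%; labor force participation rate ≈ 55.93%.

Employed = 1,633.41 + 72.38 + 395.86 = 2,101.65 thousand (anyone who worked, including part-time for economic reasons, counts as employed).
Unemployed = 135.21 thousand.
Labor force = 2,101.65 + 135.21 = 2,236.86 thousand.
Not in labor force = 116.34 + 339.77 + 441.37 + 38.74 + 826.12 = 1,762.34 thousand (those not working and not actively searching are outside the labor force — including those who want a job but have given up searching).
Civilian working-age population = 2,236.86 + 1,762.34 = 3,999.20 thousand.
Unemployment rate = 135.21 / 2,236.86 = 6.04%.
Labor force participation rate = 2,236.86 / 3,999.20 = 55.93%.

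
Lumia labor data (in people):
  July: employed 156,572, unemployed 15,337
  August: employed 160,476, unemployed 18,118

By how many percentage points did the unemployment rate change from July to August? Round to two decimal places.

The unemployment rate changed by +1.22 percentage points.

July: labor force = 156,572 + 15,337 = 171,909; u = 15,337/171,909 = 8.92%.
August: labor force = 160,476 + 18,118 = 178,594; u = 18,118/178,594 = 10.14%.
Change = 10.14% − 8.92% = +1.22 pp.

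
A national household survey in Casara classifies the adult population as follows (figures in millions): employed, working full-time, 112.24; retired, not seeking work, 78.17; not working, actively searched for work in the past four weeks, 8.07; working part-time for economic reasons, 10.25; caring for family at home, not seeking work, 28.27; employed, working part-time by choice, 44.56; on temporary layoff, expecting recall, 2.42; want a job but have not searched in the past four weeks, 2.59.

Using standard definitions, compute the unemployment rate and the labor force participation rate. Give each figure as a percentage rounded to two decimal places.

Unemployment rate ≈ 5.91%; labor force participation rate ≈ 61.95%.

Employed = 112.24 + 10.25 + 44.56 = 167.05 million (anyone who worked, including part-time for economic reasons, counts as employed).
Unemployed = 8.07 + 2.42 = 10.49 million (jobless and actively searching, or on temporary layoff).
Labor force = 167.05 + 10.49 = 177.54 million.
Not in labor force = 78.17 + 28.27 + 2.59 = 109.03 million (those not working and not actively searching are outside the labor force — including those who want a job but have given up searching).
Civilian working-age population = 177.54 + 109.03 = 286.57 million.
Unemployment rate = 10.49 / 177.54 = 5.91%.
Labor force participation rate = 177.54 / 286.57 = 61.95%.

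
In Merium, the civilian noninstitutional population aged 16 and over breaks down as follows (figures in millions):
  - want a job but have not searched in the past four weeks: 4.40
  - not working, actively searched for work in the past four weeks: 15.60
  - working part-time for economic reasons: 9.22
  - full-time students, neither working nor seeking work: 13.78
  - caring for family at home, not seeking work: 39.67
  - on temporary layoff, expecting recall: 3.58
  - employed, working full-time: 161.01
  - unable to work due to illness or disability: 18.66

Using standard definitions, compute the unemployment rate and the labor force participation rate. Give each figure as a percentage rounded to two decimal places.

Employed = 9.22 + 161.01 = 170.23 million (anyone who worked, including part-time for economic reasons, counts as employed).
Unemployed = 15.60 + 3.58 = 19.18 million (jobless and actively searching, or on temporary layoff).
Labor force = 170.23 + 19.18 = 189.41 million.
Not in labor force = 4.40 + 13.78 + 39.67 + 18.66 = 76.51 million (those not working and not actively searching are outside the labor force — including those who want a job but have given up searching).
Civilian working-age population = 189.41 + 76.51 = 265.92 million.
Unemployment rate = 19.18 / 189.41 = 10.13%.
Labor force participation rate = 189.41 / 265.92 = 71.23%.

Unemployment rate ≈ 10.13%; labor force participation rate ≈ 71.23%.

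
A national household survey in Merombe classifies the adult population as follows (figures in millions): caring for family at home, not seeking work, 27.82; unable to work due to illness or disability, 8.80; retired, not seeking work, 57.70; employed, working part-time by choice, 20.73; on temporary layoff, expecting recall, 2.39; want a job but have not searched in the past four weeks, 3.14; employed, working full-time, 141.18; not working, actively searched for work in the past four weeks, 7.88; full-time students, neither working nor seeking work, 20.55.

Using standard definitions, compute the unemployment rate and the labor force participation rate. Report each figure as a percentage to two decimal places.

Unemployment rate ≈ 5.96%; labor force participation rate ≈ 59.33%.

Employed = 20.73 + 141.18 = 161.91 million.
Unemployed = 2.39 + 7.88 = 10.27 million (jobless and actively searching, or on temporary layoff).
Labor force = 161.91 + 10.27 = 172.18 million.
Not in labor force = 27.82 + 8.80 + 57.70 + 3.14 + 20.55 = 118.01 million (those not working and not actively searching are outside the labor force — including those who want a job but have given up searching).
Civilian working-age population = 172.18 + 118.01 = 290.19 million.
Unemployment rate = 10.27 / 172.18 = 5.96%.
Labor force participation rate = 172.18 / 290.19 = 59.33%.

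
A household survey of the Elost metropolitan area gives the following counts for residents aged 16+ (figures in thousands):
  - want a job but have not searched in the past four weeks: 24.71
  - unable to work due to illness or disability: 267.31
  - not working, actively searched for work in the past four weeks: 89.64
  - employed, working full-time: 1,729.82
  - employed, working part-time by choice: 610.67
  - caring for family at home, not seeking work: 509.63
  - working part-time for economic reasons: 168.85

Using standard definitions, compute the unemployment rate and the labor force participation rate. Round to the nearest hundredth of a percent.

Employed = 1,729.82 + 610.67 + 168.85 = 2,509.34 thousand (anyone who worked, including part-time for economic reasons, counts as employed).
Unemployed = 89.64 thousand.
Labor force = 2,509.34 + 89.64 = 2,598.98 thousand.
Not in labor force = 24.71 + 267.31 + 509.63 = 801.65 thousand (those not working and not actively searching are outside the labor force — including those who want a job but have given up searching).
Civilian working-age population = 2,598.98 + 801.65 = 3,400.63 thousand.
Unemployment rate = 89.64 / 2,598.98 = 3.45%.
Labor force participation rate = 2,598.98 / 3,400.63 = 76.43%.

Unemployment rate ≈ 3.45%; labor force participation rate ≈ 76.43%.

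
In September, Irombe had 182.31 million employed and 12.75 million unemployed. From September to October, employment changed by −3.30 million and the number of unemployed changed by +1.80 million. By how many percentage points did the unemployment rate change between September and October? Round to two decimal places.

September: labor force = 182.31 + 12.75 = 195.06; u = 12.75/195.06 = 6.54%.
October: labor force = 179.01 + 14.55 = 193.56; u = 14.55/193.56 = 7.52%.
Change = 7.52% − 6.54% = +0.98 pp.

The unemployment rate changed by +0.98 percentage points.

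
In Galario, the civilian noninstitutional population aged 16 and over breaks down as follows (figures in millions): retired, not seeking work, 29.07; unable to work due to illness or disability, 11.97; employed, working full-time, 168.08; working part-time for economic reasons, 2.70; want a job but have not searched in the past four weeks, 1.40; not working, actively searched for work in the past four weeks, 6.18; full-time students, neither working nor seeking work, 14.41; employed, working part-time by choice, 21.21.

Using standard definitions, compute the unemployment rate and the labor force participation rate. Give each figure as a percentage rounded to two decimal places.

Unemployment rate ≈ 3.12%; labor force participation rate ≈ 77.71%.

Employed = 168.08 + 2.70 + 21.21 = 191.99 million (anyone who worked, including part-time for economic reasons, counts as employed).
Unemployed = 6.18 million.
Labor force = 191.99 + 6.18 = 198.17 million.
Not in labor force = 29.07 + 11.97 + 1.40 + 14.41 = 56.85 million (those not working and not actively searching are outside the labor force — including those who want a job but have given up searching).
Civilian working-age population = 198.17 + 56.85 = 255.02 million.
Unemployment rate = 6.18 / 198.17 = 3.12%.
Labor force participation rate = 198.17 / 255.02 = 77.71%.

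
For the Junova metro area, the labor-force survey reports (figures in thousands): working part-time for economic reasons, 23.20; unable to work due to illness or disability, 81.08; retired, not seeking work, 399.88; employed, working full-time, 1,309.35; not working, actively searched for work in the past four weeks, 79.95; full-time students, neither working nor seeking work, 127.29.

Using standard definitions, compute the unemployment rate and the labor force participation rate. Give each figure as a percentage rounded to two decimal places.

Unemployment rate ≈ 5.66%; labor force participation rate ≈ 69.90%.

Employed = 23.20 + 1,309.35 = 1,332.55 thousand (anyone who worked, including part-time for economic reasons, counts as employed).
Unemployed = 79.95 thousand.
Labor force = 1,332.55 + 79.95 = 1,412.50 thousand.
Not in labor force = 81.08 + 399.88 + 127.29 = 608.25 thousand (those not working and not actively searching are outside the labor force).
Civilian working-age population = 1,412.50 + 608.25 = 2,020.75 thousand.
Unemployment rate = 79.95 / 1,412.50 = 5.66%.
Labor force participation rate = 1,412.50 / 2,020.75 = 69.90%.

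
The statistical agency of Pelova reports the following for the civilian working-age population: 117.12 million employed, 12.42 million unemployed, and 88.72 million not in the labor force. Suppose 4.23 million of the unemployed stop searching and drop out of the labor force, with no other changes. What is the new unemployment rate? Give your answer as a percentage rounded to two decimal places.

New unemployment rate ≈ 6.54%.

Initially, labor force = 117.12 + 12.42 = 129.54 million, so u = 12.42/129.54 = 9.59%.
After the change, unemployed and labor force both fall by 4.23 → E = 117.12, U = 8.19, labor force = 125.31 million.
New unemployment rate = 8.19 / 125.31 = 6.54%.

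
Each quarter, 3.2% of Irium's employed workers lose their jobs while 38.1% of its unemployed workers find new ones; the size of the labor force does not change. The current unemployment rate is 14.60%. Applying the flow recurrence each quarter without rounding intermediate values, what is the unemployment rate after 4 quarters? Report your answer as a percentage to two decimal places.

With a fixed labor force, u_{t+1} = u_t + s·(1−u_t) − f·u_t = u_t·(1−s−f) + s.
Here 1−s−f = 0.587 and s = 0.032.
u_1 = 0.146000 × 0.587 + 0.032 = 0.117702.
u_2 = 0.117702 × 0.587 + 0.032 = 0.101091.
u_3 = 0.101091 × 0.587 + 0.032 = 0.091340.
u_4 = 0.091340 × 0.587 + 0.032 = 0.085617.

Unemployment rate after four quarters ≈ 8.56%.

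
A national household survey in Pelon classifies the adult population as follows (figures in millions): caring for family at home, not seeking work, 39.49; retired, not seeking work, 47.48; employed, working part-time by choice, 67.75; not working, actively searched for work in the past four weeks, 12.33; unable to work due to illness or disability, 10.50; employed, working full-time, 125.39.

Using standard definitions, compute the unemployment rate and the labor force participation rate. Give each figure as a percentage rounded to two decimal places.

Unemployment rate ≈ 6.00%; labor force participation rate ≈ 67.83%.

Employed = 67.75 + 125.39 = 193.14 million.
Unemployed = 12.33 million.
Labor force = 193.14 + 12.33 = 205.47 million.
Not in labor force = 39.49 + 47.48 + 10.50 = 97.47 million (those not working and not actively searching are outside the labor force).
Civilian working-age population = 205.47 + 97.47 = 302.94 million.
Unemployment rate = 12.33 / 205.47 = 6.00%.
Labor force participation rate = 205.47 / 302.94 = 67.83%.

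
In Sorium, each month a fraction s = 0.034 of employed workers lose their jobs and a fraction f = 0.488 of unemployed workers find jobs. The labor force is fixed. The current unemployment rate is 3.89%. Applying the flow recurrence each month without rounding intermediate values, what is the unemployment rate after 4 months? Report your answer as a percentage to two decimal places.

With a fixed labor force, u_{t+1} = u_t + s·(1−u_t) − f·u_t = u_t·(1−s−f) + s.
Here 1−s−f = 0.478 and s = 0.034.
u_1 = 0.038900 × 0.478 + 0.034 = 0.052594.
u_2 = 0.052594 × 0.478 + 0.034 = 0.059140.
u_3 = 0.059140 × 0.478 + 0.034 = 0.062269.
u_4 = 0.062269 × 0.478 + 0.034 = 0.063765.

Unemployment rate after four months ≈ 6.38%.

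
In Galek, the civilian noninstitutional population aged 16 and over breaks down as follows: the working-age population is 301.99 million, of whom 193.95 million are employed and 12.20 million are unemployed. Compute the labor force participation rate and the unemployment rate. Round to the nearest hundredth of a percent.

Labor force = employed + unemployed = 193.95 + 12.20 = 206.15 million.
Unemployment rate = 12.20 / 206.15 = 5.92%.
Labor force participation rate = 206.15 / 301.99 = 68.26%.

Labor force participation rate ≈ 68.26%; unemployment rate ≈ 5.92%.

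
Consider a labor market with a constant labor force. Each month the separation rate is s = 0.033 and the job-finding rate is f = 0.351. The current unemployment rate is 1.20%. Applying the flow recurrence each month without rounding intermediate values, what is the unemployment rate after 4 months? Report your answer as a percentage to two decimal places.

With a fixed labor force, u_{t+1} = u_t + s·(1−u_t) − f·u_t = u_t·(1−s−f) + s.
Here 1−s−f = 0.616 and s = 0.033.
u_1 = 0.012000 × 0.616 + 0.033 = 0.040392.
u_2 = 0.040392 × 0.616 + 0.033 = 0.057881.
u_3 = 0.057881 × 0.616 + 0.033 = 0.068655.
u_4 = 0.068655 × 0.616 + 0.033 = 0.075291.

Unemployment rate after four months ≈ 7.53%.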